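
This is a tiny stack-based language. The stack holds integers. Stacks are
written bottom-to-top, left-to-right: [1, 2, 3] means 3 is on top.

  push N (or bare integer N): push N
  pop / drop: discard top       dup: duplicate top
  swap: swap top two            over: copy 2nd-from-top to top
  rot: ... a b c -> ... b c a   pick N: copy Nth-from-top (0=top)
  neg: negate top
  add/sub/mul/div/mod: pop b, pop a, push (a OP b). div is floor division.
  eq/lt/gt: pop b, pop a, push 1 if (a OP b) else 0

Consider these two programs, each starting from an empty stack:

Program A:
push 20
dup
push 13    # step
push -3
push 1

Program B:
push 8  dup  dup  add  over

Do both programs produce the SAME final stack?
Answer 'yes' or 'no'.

Program A trace:
  After 'push 20': [20]
  After 'dup': [20, 20]
  After 'push 13': [20, 20, 13]
  After 'push -3': [20, 20, 13, -3]
  After 'push 1': [20, 20, 13, -3, 1]
Program A final stack: [20, 20, 13, -3, 1]

Program B trace:
  After 'push 8': [8]
  After 'dup': [8, 8]
  After 'dup': [8, 8, 8]
  After 'add': [8, 16]
  After 'over': [8, 16, 8]
Program B final stack: [8, 16, 8]
Same: no

Answer: no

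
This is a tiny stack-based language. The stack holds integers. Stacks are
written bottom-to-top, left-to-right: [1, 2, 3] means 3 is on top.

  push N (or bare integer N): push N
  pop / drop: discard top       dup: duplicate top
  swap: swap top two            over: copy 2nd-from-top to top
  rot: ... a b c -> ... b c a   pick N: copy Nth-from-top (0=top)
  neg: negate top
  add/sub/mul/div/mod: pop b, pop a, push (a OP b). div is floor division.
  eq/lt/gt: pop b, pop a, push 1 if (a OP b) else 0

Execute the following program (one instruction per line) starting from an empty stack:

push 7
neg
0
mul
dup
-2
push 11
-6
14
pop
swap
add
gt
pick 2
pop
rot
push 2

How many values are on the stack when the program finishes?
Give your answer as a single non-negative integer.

Answer: 4

Derivation:
After 'push 7': stack = [7] (depth 1)
After 'neg': stack = [-7] (depth 1)
After 'push 0': stack = [-7, 0] (depth 2)
After 'mul': stack = [0] (depth 1)
After 'dup': stack = [0, 0] (depth 2)
After 'push -2': stack = [0, 0, -2] (depth 3)
After 'push 11': stack = [0, 0, -2, 11] (depth 4)
After 'push -6': stack = [0, 0, -2, 11, -6] (depth 5)
After 'push 14': stack = [0, 0, -2, 11, -6, 14] (depth 6)
After 'pop': stack = [0, 0, -2, 11, -6] (depth 5)
After 'swap': stack = [0, 0, -2, -6, 11] (depth 5)
After 'add': stack = [0, 0, -2, 5] (depth 4)
After 'gt': stack = [0, 0, 0] (depth 3)
After 'pick 2': stack = [0, 0, 0, 0] (depth 4)
After 'pop': stack = [0, 0, 0] (depth 3)
After 'rot': stack = [0, 0, 0] (depth 3)
After 'push 2': stack = [0, 0, 0, 2] (depth 4)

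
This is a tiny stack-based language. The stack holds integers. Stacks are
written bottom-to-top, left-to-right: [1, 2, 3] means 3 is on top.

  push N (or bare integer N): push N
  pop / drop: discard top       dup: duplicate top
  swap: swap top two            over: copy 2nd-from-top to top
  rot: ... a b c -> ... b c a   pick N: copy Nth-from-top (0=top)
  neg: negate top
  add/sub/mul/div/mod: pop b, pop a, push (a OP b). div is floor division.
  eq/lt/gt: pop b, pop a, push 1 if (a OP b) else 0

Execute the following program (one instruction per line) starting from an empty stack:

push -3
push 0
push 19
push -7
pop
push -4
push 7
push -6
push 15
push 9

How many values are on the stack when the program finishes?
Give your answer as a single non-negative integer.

Answer: 8

Derivation:
After 'push -3': stack = [-3] (depth 1)
After 'push 0': stack = [-3, 0] (depth 2)
After 'push 19': stack = [-3, 0, 19] (depth 3)
After 'push -7': stack = [-3, 0, 19, -7] (depth 4)
After 'pop': stack = [-3, 0, 19] (depth 3)
After 'push -4': stack = [-3, 0, 19, -4] (depth 4)
After 'push 7': stack = [-3, 0, 19, -4, 7] (depth 5)
After 'push -6': stack = [-3, 0, 19, -4, 7, -6] (depth 6)
After 'push 15': stack = [-3, 0, 19, -4, 7, -6, 15] (depth 7)
After 'push 9': stack = [-3, 0, 19, -4, 7, -6, 15, 9] (depth 8)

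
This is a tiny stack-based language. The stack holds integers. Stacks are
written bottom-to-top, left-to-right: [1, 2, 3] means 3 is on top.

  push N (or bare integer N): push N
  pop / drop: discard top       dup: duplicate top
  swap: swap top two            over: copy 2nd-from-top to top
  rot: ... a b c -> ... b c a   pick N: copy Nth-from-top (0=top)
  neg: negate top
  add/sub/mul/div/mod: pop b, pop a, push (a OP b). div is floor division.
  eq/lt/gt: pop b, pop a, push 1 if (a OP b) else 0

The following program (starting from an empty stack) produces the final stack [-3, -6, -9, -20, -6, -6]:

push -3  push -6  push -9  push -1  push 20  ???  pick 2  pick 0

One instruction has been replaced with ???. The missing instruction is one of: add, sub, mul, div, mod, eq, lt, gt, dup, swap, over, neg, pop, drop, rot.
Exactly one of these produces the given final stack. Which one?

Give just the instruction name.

Answer: mul

Derivation:
Stack before ???: [-3, -6, -9, -1, 20]
Stack after ???:  [-3, -6, -9, -20]
The instruction that transforms [-3, -6, -9, -1, 20] -> [-3, -6, -9, -20] is: mul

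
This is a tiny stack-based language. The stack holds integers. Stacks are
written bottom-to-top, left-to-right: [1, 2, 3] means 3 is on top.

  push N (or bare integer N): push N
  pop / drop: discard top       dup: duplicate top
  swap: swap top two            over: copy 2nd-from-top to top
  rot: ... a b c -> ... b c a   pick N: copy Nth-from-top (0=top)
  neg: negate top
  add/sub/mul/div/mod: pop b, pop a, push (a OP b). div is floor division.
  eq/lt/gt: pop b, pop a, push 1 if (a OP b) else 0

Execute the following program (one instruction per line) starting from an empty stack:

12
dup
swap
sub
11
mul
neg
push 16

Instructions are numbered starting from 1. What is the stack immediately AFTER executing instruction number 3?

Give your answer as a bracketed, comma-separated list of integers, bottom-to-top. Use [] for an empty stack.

Step 1 ('12'): [12]
Step 2 ('dup'): [12, 12]
Step 3 ('swap'): [12, 12]

Answer: [12, 12]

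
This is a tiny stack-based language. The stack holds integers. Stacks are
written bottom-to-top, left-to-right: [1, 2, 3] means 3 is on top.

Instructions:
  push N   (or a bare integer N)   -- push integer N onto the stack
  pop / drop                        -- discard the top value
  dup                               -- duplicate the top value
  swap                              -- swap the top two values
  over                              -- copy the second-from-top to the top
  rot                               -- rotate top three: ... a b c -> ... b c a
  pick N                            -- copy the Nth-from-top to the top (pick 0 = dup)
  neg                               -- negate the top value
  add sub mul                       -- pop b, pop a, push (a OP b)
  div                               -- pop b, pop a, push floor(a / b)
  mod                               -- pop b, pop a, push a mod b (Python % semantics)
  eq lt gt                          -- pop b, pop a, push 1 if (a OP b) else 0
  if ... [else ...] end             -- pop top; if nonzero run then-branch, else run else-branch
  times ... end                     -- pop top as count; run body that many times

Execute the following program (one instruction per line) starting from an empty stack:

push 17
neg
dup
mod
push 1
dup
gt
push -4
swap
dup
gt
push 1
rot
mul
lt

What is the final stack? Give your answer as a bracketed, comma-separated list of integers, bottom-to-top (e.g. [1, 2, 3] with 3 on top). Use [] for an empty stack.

After 'push 17': [17]
After 'neg': [-17]
After 'dup': [-17, -17]
After 'mod': [0]
After 'push 1': [0, 1]
After 'dup': [0, 1, 1]
After 'gt': [0, 0]
After 'push -4': [0, 0, -4]
After 'swap': [0, -4, 0]
After 'dup': [0, -4, 0, 0]
After 'gt': [0, -4, 0]
After 'push 1': [0, -4, 0, 1]
After 'rot': [0, 0, 1, -4]
After 'mul': [0, 0, -4]
After 'lt': [0, 0]

Answer: [0, 0]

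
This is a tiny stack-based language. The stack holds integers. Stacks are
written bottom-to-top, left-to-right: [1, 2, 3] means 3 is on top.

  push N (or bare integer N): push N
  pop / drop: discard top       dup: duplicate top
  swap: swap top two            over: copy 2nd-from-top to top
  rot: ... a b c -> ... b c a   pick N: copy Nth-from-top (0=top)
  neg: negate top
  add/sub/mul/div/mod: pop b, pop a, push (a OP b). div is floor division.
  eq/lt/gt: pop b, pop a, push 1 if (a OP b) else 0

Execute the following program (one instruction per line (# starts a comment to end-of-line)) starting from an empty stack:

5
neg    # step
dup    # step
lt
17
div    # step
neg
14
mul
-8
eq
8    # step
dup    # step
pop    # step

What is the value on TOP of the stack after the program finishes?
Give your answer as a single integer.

Answer: 8

Derivation:
After 'push 5': [5]
After 'neg': [-5]
After 'dup': [-5, -5]
After 'lt': [0]
After 'push 17': [0, 17]
After 'div': [0]
After 'neg': [0]
After 'push 14': [0, 14]
After 'mul': [0]
After 'push -8': [0, -8]
After 'eq': [0]
After 'push 8': [0, 8]
After 'dup': [0, 8, 8]
After 'pop': [0, 8]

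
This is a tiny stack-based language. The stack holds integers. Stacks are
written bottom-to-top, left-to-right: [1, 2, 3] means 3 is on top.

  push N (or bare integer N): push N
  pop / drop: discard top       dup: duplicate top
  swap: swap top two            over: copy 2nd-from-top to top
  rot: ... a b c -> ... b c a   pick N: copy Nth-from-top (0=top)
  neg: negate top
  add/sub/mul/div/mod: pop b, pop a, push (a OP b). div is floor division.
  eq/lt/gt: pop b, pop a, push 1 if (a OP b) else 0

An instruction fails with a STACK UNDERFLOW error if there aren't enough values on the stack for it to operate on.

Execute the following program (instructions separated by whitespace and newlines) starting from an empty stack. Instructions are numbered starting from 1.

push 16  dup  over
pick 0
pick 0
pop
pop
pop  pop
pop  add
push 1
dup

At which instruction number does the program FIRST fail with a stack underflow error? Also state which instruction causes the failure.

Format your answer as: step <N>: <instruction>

Answer: step 11: add

Derivation:
Step 1 ('push 16'): stack = [16], depth = 1
Step 2 ('dup'): stack = [16, 16], depth = 2
Step 3 ('over'): stack = [16, 16, 16], depth = 3
Step 4 ('pick 0'): stack = [16, 16, 16, 16], depth = 4
Step 5 ('pick 0'): stack = [16, 16, 16, 16, 16], depth = 5
Step 6 ('pop'): stack = [16, 16, 16, 16], depth = 4
Step 7 ('pop'): stack = [16, 16, 16], depth = 3
Step 8 ('pop'): stack = [16, 16], depth = 2
Step 9 ('pop'): stack = [16], depth = 1
Step 10 ('pop'): stack = [], depth = 0
Step 11 ('add'): needs 2 value(s) but depth is 0 — STACK UNDERFLOW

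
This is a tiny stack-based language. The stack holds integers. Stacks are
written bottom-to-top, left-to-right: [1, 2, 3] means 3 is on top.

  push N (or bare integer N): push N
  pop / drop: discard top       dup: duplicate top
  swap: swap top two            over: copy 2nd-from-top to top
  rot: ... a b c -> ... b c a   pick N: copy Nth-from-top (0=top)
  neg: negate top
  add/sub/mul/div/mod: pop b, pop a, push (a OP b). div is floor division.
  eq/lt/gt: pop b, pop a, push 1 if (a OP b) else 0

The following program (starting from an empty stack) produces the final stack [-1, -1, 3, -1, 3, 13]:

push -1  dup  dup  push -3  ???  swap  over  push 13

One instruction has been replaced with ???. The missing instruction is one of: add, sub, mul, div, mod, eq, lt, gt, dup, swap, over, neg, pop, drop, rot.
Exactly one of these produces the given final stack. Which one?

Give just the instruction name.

Answer: neg

Derivation:
Stack before ???: [-1, -1, -1, -3]
Stack after ???:  [-1, -1, -1, 3]
The instruction that transforms [-1, -1, -1, -3] -> [-1, -1, -1, 3] is: neg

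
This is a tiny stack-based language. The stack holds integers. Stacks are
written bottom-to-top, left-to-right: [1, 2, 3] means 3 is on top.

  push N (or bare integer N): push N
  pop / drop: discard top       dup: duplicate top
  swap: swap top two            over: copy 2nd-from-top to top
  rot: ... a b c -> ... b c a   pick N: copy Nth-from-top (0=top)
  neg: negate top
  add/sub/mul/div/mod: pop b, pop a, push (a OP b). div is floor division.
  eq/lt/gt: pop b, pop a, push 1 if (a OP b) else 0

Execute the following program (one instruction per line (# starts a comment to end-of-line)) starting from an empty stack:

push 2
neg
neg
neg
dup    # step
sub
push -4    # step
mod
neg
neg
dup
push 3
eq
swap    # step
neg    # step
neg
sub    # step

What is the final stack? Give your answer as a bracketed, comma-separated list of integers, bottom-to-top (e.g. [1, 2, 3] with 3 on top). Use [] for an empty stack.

Answer: [0]

Derivation:
After 'push 2': [2]
After 'neg': [-2]
After 'neg': [2]
After 'neg': [-2]
After 'dup': [-2, -2]
After 'sub': [0]
After 'push -4': [0, -4]
After 'mod': [0]
After 'neg': [0]
After 'neg': [0]
After 'dup': [0, 0]
After 'push 3': [0, 0, 3]
After 'eq': [0, 0]
After 'swap': [0, 0]
After 'neg': [0, 0]
After 'neg': [0, 0]
After 'sub': [0]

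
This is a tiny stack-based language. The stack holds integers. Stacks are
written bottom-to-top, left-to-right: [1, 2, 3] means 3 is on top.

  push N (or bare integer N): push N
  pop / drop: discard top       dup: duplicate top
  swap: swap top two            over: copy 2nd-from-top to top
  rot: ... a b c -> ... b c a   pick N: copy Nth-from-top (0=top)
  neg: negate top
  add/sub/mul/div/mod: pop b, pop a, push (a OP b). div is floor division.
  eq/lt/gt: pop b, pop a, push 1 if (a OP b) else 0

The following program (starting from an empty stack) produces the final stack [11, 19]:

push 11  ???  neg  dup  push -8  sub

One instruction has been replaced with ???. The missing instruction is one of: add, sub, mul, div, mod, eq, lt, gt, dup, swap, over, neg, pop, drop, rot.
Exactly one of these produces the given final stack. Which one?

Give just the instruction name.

Stack before ???: [11]
Stack after ???:  [-11]
The instruction that transforms [11] -> [-11] is: neg

Answer: neg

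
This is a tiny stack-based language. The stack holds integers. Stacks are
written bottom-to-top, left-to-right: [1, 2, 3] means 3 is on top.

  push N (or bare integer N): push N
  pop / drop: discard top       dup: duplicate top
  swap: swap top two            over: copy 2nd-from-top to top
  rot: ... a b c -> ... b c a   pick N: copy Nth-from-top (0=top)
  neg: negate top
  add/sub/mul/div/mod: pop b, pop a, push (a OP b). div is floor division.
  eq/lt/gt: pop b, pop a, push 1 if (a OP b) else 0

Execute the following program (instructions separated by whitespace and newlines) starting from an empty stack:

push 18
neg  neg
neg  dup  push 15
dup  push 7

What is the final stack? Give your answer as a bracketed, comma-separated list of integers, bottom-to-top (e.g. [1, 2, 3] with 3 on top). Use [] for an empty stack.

After 'push 18': [18]
After 'neg': [-18]
After 'neg': [18]
After 'neg': [-18]
After 'dup': [-18, -18]
After 'push 15': [-18, -18, 15]
After 'dup': [-18, -18, 15, 15]
After 'push 7': [-18, -18, 15, 15, 7]

Answer: [-18, -18, 15, 15, 7]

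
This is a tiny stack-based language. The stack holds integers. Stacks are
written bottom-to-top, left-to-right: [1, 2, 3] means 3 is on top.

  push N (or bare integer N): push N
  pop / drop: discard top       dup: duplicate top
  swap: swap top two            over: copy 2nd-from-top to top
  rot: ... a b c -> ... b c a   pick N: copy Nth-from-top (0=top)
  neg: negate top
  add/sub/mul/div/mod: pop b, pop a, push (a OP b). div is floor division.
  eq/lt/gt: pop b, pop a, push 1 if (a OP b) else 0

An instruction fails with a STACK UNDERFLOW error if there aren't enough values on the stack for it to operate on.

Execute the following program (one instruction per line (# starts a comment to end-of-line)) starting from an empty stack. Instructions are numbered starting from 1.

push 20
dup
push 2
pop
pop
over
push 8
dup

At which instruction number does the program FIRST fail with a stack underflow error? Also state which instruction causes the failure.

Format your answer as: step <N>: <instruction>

Step 1 ('push 20'): stack = [20], depth = 1
Step 2 ('dup'): stack = [20, 20], depth = 2
Step 3 ('push 2'): stack = [20, 20, 2], depth = 3
Step 4 ('pop'): stack = [20, 20], depth = 2
Step 5 ('pop'): stack = [20], depth = 1
Step 6 ('over'): needs 2 value(s) but depth is 1 — STACK UNDERFLOW

Answer: step 6: over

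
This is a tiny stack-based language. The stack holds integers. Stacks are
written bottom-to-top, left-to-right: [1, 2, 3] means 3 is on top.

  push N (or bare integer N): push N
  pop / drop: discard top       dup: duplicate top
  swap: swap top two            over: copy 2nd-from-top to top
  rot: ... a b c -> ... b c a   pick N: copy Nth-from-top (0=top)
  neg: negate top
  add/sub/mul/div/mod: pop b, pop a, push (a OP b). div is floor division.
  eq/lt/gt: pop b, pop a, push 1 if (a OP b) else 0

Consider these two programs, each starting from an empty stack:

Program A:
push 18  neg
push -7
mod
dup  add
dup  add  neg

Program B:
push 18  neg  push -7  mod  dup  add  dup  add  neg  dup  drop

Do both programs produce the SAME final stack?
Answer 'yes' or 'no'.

Program A trace:
  After 'push 18': [18]
  After 'neg': [-18]
  After 'push -7': [-18, -7]
  After 'mod': [-4]
  After 'dup': [-4, -4]
  After 'add': [-8]
  After 'dup': [-8, -8]
  After 'add': [-16]
  After 'neg': [16]
Program A final stack: [16]

Program B trace:
  After 'push 18': [18]
  After 'neg': [-18]
  After 'push -7': [-18, -7]
  After 'mod': [-4]
  After 'dup': [-4, -4]
  After 'add': [-8]
  After 'dup': [-8, -8]
  After 'add': [-16]
  After 'neg': [16]
  After 'dup': [16, 16]
  After 'drop': [16]
Program B final stack: [16]
Same: yes

Answer: yes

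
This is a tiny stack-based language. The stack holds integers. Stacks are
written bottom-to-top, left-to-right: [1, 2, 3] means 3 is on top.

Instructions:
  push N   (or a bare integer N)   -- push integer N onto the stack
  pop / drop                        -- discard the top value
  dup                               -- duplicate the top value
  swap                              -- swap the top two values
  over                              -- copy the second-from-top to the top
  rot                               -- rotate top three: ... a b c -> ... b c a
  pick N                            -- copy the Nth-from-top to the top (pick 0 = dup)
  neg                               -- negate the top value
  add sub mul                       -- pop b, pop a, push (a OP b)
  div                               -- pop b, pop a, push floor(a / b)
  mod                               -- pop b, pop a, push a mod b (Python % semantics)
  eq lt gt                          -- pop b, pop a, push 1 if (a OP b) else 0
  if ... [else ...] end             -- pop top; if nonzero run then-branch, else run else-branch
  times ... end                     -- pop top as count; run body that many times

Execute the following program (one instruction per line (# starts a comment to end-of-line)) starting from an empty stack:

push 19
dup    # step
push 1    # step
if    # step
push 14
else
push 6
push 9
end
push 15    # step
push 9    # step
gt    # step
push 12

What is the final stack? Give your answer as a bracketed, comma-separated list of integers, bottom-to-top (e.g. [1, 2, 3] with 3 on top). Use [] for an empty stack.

Answer: [19, 19, 14, 1, 12]

Derivation:
After 'push 19': [19]
After 'dup': [19, 19]
After 'push 1': [19, 19, 1]
After 'if': [19, 19]
After 'push 14': [19, 19, 14]
After 'push 15': [19, 19, 14, 15]
After 'push 9': [19, 19, 14, 15, 9]
After 'gt': [19, 19, 14, 1]
After 'push 12': [19, 19, 14, 1, 12]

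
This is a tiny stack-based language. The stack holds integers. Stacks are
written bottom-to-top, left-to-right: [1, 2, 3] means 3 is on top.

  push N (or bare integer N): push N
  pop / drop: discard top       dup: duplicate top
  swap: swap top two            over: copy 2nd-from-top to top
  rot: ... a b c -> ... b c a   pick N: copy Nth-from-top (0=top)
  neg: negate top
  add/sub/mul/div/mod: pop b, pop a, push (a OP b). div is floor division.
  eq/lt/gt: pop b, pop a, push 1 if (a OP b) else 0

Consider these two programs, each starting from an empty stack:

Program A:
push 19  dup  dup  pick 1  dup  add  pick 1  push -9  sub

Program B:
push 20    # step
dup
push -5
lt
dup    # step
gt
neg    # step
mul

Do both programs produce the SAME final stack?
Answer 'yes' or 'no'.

Program A trace:
  After 'push 19': [19]
  After 'dup': [19, 19]
  After 'dup': [19, 19, 19]
  After 'pick 1': [19, 19, 19, 19]
  After 'dup': [19, 19, 19, 19, 19]
  After 'add': [19, 19, 19, 38]
  After 'pick 1': [19, 19, 19, 38, 19]
  After 'push -9': [19, 19, 19, 38, 19, -9]
  After 'sub': [19, 19, 19, 38, 28]
Program A final stack: [19, 19, 19, 38, 28]

Program B trace:
  After 'push 20': [20]
  After 'dup': [20, 20]
  After 'push -5': [20, 20, -5]
  After 'lt': [20, 0]
  After 'dup': [20, 0, 0]
  After 'gt': [20, 0]
  After 'neg': [20, 0]
  After 'mul': [0]
Program B final stack: [0]
Same: no

Answer: no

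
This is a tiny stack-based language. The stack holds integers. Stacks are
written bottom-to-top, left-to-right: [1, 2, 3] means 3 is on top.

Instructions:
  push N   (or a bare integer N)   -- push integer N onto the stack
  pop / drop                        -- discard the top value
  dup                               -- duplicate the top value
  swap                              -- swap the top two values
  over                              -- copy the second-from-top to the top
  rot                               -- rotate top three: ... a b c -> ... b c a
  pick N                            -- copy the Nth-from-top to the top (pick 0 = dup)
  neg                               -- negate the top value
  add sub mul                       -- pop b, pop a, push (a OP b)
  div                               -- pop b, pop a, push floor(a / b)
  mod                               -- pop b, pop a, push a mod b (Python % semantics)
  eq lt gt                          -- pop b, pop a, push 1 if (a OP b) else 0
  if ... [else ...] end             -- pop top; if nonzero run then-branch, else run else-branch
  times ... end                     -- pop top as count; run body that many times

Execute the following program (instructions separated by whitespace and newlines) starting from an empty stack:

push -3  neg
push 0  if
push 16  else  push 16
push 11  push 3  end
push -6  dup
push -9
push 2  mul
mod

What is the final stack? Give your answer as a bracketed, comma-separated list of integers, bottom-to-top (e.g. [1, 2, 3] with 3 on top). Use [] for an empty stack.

After 'push -3': [-3]
After 'neg': [3]
After 'push 0': [3, 0]
After 'if': [3]
After 'push 16': [3, 16]
After 'push 11': [3, 16, 11]
After 'push 3': [3, 16, 11, 3]
After 'push -6': [3, 16, 11, 3, -6]
After 'dup': [3, 16, 11, 3, -6, -6]
After 'push -9': [3, 16, 11, 3, -6, -6, -9]
After 'push 2': [3, 16, 11, 3, -6, -6, -9, 2]
After 'mul': [3, 16, 11, 3, -6, -6, -18]
After 'mod': [3, 16, 11, 3, -6, -6]

Answer: [3, 16, 11, 3, -6, -6]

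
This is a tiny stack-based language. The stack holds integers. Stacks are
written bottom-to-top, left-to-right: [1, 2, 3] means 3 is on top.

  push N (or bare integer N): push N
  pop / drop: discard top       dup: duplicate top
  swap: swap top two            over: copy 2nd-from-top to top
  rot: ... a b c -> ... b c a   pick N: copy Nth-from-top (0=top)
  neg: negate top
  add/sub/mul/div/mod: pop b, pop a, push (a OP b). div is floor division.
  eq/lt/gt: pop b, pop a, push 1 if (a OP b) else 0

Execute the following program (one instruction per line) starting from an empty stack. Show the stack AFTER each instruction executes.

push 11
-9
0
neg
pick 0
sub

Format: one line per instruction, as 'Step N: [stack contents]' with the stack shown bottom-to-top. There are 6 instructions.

Step 1: [11]
Step 2: [11, -9]
Step 3: [11, -9, 0]
Step 4: [11, -9, 0]
Step 5: [11, -9, 0, 0]
Step 6: [11, -9, 0]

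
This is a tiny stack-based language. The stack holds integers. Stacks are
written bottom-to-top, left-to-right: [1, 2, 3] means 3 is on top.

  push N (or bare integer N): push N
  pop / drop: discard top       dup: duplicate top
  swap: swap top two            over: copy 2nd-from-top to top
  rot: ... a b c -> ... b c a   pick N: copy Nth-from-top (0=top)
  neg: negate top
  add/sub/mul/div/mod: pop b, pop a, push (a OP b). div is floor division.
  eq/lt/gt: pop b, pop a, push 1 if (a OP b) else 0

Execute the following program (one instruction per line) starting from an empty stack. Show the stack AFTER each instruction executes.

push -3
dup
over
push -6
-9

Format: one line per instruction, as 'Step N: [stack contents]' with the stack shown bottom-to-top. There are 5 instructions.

Step 1: [-3]
Step 2: [-3, -3]
Step 3: [-3, -3, -3]
Step 4: [-3, -3, -3, -6]
Step 5: [-3, -3, -3, -6, -9]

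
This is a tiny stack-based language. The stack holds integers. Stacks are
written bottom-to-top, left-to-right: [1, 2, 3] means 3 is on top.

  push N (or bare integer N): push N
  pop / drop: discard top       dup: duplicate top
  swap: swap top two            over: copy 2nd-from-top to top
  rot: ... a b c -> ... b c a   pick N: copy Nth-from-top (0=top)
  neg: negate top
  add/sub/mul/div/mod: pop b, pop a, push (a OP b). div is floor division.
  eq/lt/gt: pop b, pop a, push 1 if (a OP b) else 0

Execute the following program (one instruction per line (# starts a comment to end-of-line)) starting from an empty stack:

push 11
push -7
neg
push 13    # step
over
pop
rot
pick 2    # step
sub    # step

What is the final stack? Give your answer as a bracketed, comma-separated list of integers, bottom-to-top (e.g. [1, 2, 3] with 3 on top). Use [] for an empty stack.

After 'push 11': [11]
After 'push -7': [11, -7]
After 'neg': [11, 7]
After 'push 13': [11, 7, 13]
After 'over': [11, 7, 13, 7]
After 'pop': [11, 7, 13]
After 'rot': [7, 13, 11]
After 'pick 2': [7, 13, 11, 7]
After 'sub': [7, 13, 4]

Answer: [7, 13, 4]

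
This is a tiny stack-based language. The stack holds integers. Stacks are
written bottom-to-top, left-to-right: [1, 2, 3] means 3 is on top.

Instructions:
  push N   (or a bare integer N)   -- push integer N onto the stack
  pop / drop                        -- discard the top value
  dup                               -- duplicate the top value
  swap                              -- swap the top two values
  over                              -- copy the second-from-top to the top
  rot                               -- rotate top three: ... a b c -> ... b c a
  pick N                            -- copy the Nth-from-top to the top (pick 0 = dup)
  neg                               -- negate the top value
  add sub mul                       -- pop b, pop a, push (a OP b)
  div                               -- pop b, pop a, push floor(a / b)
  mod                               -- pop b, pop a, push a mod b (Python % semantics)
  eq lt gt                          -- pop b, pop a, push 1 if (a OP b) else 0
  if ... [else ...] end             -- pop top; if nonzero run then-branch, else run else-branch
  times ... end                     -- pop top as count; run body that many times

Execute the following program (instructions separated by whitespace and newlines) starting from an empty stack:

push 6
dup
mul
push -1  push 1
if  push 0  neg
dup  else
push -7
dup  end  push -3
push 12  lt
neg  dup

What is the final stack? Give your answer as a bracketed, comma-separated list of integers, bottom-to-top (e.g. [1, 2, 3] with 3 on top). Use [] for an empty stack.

After 'push 6': [6]
After 'dup': [6, 6]
After 'mul': [36]
After 'push -1': [36, -1]
After 'push 1': [36, -1, 1]
After 'if': [36, -1]
After 'push 0': [36, -1, 0]
After 'neg': [36, -1, 0]
After 'dup': [36, -1, 0, 0]
After 'push -3': [36, -1, 0, 0, -3]
After 'push 12': [36, -1, 0, 0, -3, 12]
After 'lt': [36, -1, 0, 0, 1]
After 'neg': [36, -1, 0, 0, -1]
After 'dup': [36, -1, 0, 0, -1, -1]

Answer: [36, -1, 0, 0, -1, -1]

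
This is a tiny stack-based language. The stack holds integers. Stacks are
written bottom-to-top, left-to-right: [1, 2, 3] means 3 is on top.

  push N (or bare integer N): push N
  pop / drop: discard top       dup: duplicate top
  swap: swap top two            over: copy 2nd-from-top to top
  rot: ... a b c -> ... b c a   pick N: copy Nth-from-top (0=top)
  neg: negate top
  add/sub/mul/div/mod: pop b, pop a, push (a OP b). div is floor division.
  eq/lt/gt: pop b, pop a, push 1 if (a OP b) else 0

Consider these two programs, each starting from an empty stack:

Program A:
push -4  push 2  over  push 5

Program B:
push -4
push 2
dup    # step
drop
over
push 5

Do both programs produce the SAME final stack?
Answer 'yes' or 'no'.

Program A trace:
  After 'push -4': [-4]
  After 'push 2': [-4, 2]
  After 'over': [-4, 2, -4]
  After 'push 5': [-4, 2, -4, 5]
Program A final stack: [-4, 2, -4, 5]

Program B trace:
  After 'push -4': [-4]
  After 'push 2': [-4, 2]
  After 'dup': [-4, 2, 2]
  After 'drop': [-4, 2]
  After 'over': [-4, 2, -4]
  After 'push 5': [-4, 2, -4, 5]
Program B final stack: [-4, 2, -4, 5]
Same: yes

Answer: yes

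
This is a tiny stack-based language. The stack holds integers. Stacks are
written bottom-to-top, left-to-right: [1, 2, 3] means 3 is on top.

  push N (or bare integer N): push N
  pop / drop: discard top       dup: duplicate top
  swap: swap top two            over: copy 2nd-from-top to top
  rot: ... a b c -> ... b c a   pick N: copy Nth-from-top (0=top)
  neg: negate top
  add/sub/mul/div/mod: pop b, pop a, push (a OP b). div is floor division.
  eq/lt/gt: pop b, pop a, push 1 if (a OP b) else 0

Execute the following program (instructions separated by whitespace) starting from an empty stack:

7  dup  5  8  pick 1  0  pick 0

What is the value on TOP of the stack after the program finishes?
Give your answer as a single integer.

After 'push 7': [7]
After 'dup': [7, 7]
After 'push 5': [7, 7, 5]
After 'push 8': [7, 7, 5, 8]
After 'pick 1': [7, 7, 5, 8, 5]
After 'push 0': [7, 7, 5, 8, 5, 0]
After 'pick 0': [7, 7, 5, 8, 5, 0, 0]

Answer: 0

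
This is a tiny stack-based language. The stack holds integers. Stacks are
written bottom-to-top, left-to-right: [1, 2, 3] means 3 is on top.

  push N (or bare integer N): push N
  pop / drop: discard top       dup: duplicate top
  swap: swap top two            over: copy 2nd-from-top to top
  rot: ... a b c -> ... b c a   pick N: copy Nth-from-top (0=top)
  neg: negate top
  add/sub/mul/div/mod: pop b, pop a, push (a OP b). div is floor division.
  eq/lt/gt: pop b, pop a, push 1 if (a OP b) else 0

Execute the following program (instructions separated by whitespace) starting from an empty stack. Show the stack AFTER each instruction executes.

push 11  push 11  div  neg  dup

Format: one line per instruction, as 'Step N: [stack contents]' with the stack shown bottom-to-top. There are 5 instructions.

Step 1: [11]
Step 2: [11, 11]
Step 3: [1]
Step 4: [-1]
Step 5: [-1, -1]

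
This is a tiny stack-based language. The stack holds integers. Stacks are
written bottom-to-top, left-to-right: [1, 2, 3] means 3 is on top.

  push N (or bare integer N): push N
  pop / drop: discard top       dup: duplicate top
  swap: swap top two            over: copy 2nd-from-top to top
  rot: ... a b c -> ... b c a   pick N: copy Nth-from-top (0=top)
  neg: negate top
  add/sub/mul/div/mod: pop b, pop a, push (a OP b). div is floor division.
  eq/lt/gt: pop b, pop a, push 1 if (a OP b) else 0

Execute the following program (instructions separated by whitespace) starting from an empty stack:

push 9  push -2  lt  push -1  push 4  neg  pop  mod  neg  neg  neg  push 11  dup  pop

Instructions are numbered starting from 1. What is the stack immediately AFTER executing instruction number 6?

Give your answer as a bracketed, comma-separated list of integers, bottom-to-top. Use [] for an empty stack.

Step 1 ('push 9'): [9]
Step 2 ('push -2'): [9, -2]
Step 3 ('lt'): [0]
Step 4 ('push -1'): [0, -1]
Step 5 ('push 4'): [0, -1, 4]
Step 6 ('neg'): [0, -1, -4]

Answer: [0, -1, -4]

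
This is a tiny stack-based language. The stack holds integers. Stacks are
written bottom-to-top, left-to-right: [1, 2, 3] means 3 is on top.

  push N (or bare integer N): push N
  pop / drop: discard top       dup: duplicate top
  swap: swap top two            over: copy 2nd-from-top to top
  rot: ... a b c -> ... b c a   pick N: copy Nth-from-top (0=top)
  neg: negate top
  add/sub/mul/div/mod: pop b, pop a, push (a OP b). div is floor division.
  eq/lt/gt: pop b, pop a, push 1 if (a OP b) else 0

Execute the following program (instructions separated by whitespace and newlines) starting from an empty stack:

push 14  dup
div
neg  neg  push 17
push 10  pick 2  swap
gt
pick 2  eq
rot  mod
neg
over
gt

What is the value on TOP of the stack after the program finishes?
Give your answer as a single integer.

After 'push 14': [14]
After 'dup': [14, 14]
After 'div': [1]
After 'neg': [-1]
After 'neg': [1]
After 'push 17': [1, 17]
After 'push 10': [1, 17, 10]
After 'pick 2': [1, 17, 10, 1]
After 'swap': [1, 17, 1, 10]
After 'gt': [1, 17, 0]
After 'pick 2': [1, 17, 0, 1]
After 'eq': [1, 17, 0]
After 'rot': [17, 0, 1]
After 'mod': [17, 0]
After 'neg': [17, 0]
After 'over': [17, 0, 17]
After 'gt': [17, 0]

Answer: 0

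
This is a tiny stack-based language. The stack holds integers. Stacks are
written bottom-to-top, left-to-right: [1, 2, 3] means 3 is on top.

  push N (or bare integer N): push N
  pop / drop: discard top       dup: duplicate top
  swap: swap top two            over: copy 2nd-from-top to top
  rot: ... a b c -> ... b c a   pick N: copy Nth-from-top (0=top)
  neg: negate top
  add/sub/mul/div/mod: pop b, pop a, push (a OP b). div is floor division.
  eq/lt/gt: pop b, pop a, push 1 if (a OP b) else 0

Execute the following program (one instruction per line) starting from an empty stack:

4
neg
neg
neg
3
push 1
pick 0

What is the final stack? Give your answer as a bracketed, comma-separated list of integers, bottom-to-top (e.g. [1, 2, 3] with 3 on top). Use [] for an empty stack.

Answer: [-4, 3, 1, 1]

Derivation:
After 'push 4': [4]
After 'neg': [-4]
After 'neg': [4]
After 'neg': [-4]
After 'push 3': [-4, 3]
After 'push 1': [-4, 3, 1]
After 'pick 0': [-4, 3, 1, 1]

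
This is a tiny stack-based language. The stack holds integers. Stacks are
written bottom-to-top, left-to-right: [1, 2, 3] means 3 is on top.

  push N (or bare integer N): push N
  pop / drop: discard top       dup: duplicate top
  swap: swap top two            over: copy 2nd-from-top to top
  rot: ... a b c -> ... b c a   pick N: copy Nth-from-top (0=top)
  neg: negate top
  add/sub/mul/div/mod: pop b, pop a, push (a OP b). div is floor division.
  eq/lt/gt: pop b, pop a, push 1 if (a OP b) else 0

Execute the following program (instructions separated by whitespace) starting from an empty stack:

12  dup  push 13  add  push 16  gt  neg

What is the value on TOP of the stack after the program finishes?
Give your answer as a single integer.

After 'push 12': [12]
After 'dup': [12, 12]
After 'push 13': [12, 12, 13]
After 'add': [12, 25]
After 'push 16': [12, 25, 16]
After 'gt': [12, 1]
After 'neg': [12, -1]

Answer: -1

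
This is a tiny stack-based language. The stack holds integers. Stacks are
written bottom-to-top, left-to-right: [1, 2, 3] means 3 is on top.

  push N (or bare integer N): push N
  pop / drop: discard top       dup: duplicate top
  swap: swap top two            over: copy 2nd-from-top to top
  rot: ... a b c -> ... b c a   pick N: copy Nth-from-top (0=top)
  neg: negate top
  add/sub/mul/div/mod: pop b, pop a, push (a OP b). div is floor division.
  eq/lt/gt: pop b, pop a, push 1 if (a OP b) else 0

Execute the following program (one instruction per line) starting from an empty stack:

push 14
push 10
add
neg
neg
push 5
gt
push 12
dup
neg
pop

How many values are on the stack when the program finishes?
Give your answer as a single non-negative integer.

After 'push 14': stack = [14] (depth 1)
After 'push 10': stack = [14, 10] (depth 2)
After 'add': stack = [24] (depth 1)
After 'neg': stack = [-24] (depth 1)
After 'neg': stack = [24] (depth 1)
After 'push 5': stack = [24, 5] (depth 2)
After 'gt': stack = [1] (depth 1)
After 'push 12': stack = [1, 12] (depth 2)
After 'dup': stack = [1, 12, 12] (depth 3)
After 'neg': stack = [1, 12, -12] (depth 3)
After 'pop': stack = [1, 12] (depth 2)

Answer: 2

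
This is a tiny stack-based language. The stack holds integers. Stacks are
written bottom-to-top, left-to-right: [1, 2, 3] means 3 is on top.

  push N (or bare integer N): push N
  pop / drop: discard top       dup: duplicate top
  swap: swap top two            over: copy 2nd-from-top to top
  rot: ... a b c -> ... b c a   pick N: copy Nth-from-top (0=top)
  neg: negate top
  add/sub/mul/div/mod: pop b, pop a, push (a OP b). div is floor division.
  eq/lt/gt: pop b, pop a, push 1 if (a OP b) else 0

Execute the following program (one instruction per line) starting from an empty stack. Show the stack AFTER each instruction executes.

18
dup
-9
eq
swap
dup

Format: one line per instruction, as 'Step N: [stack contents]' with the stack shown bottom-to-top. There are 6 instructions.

Step 1: [18]
Step 2: [18, 18]
Step 3: [18, 18, -9]
Step 4: [18, 0]
Step 5: [0, 18]
Step 6: [0, 18, 18]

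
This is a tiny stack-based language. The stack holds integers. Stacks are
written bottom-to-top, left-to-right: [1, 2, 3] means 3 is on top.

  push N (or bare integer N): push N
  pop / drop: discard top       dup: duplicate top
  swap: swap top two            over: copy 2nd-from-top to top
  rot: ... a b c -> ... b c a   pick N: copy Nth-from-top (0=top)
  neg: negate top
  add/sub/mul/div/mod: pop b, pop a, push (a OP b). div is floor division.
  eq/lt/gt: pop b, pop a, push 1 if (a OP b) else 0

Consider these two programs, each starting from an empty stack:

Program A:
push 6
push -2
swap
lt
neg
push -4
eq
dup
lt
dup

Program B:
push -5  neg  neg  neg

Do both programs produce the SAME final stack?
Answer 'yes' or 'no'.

Program A trace:
  After 'push 6': [6]
  After 'push -2': [6, -2]
  After 'swap': [-2, 6]
  After 'lt': [1]
  After 'neg': [-1]
  After 'push -4': [-1, -4]
  After 'eq': [0]
  After 'dup': [0, 0]
  After 'lt': [0]
  After 'dup': [0, 0]
Program A final stack: [0, 0]

Program B trace:
  After 'push -5': [-5]
  After 'neg': [5]
  After 'neg': [-5]
  After 'neg': [5]
Program B final stack: [5]
Same: no

Answer: no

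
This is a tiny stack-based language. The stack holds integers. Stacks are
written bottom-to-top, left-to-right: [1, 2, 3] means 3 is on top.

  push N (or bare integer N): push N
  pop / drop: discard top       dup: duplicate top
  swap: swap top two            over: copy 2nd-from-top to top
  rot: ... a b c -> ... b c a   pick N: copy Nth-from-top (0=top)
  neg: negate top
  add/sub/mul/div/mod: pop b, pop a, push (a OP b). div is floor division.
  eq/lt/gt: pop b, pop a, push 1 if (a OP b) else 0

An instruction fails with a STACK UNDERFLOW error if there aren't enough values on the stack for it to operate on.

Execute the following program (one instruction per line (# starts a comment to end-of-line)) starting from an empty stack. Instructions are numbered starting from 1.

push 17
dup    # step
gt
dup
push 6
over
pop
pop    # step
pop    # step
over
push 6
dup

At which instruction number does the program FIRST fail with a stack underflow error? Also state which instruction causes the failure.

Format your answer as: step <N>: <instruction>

Answer: step 10: over

Derivation:
Step 1 ('push 17'): stack = [17], depth = 1
Step 2 ('dup'): stack = [17, 17], depth = 2
Step 3 ('gt'): stack = [0], depth = 1
Step 4 ('dup'): stack = [0, 0], depth = 2
Step 5 ('push 6'): stack = [0, 0, 6], depth = 3
Step 6 ('over'): stack = [0, 0, 6, 0], depth = 4
Step 7 ('pop'): stack = [0, 0, 6], depth = 3
Step 8 ('pop'): stack = [0, 0], depth = 2
Step 9 ('pop'): stack = [0], depth = 1
Step 10 ('over'): needs 2 value(s) but depth is 1 — STACK UNDERFLOW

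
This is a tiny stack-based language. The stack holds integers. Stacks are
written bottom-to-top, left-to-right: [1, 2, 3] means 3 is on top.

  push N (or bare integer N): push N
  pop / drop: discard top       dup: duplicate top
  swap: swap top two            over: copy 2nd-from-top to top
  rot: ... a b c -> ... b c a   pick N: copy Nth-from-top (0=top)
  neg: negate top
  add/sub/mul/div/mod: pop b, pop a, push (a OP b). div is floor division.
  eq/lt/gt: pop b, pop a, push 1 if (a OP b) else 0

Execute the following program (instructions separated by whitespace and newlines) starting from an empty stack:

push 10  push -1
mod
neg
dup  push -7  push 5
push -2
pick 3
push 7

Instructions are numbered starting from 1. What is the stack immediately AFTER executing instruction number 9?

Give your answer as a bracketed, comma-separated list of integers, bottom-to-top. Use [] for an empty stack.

Step 1 ('push 10'): [10]
Step 2 ('push -1'): [10, -1]
Step 3 ('mod'): [0]
Step 4 ('neg'): [0]
Step 5 ('dup'): [0, 0]
Step 6 ('push -7'): [0, 0, -7]
Step 7 ('push 5'): [0, 0, -7, 5]
Step 8 ('push -2'): [0, 0, -7, 5, -2]
Step 9 ('pick 3'): [0, 0, -7, 5, -2, 0]

Answer: [0, 0, -7, 5, -2, 0]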